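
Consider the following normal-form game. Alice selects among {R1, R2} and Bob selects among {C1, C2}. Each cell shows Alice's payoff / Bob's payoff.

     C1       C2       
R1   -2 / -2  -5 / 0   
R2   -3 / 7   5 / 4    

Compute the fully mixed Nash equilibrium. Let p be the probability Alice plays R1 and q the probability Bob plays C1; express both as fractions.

p = 3/5, q = 10/11

In a mixed NE each player is indifferent between their pure strategies, so the opponent's mix sets the indifference.
Bob indifferent between C1 and C2: p·(-2) + (1−p)·7 = p·0 + (1−p)·4 ⟹ 7 + (-9)p = 4 + (-4)p ⟹ p = 3/5.
Alice indifferent between R1 and R2: q·(-2) + (1−q)·(-5) = q·(-3) + (1−q)·5 ⟹ (-5) + 3q = 5 + (-8)q ⟹ q = 10/11.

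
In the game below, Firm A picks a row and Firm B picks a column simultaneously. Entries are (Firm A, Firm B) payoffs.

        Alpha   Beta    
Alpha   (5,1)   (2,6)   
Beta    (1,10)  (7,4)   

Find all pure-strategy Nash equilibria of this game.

There is no pure-strategy Nash equilibrium

A profile is a Nash equilibrium when each player is best-responding to the other.
Firm A's best responses — vs Alpha: Alpha (payoff 5); vs Beta: Beta (payoff 7).
Firm B's best responses — vs Alpha: Beta (payoff 6); vs Beta: Alpha (payoff 10).
No cell has both players best-responding. For instance, Firm A's best reply to Alpha is Alpha, but against Alpha Firm B prefers Beta over Alpha.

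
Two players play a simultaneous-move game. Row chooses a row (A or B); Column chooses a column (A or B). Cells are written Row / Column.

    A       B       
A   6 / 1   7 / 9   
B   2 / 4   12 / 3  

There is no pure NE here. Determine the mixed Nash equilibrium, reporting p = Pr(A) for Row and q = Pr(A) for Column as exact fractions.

p = 1/9, q = 5/9

In a mixed NE each player is indifferent between their pure strategies, so the opponent's mix sets the indifference.
Column indifferent between A and B: p·1 + (1−p)·4 = p·9 + (1−p)·3 ⟹ 4 + (-3)p = 3 + 6p ⟹ p = 1/9.
Row indifferent between A and B: q·6 + (1−q)·7 = q·2 + (1−q)·12 ⟹ 7 + (-1)q = 12 + (-10)q ⟹ q = 5/9.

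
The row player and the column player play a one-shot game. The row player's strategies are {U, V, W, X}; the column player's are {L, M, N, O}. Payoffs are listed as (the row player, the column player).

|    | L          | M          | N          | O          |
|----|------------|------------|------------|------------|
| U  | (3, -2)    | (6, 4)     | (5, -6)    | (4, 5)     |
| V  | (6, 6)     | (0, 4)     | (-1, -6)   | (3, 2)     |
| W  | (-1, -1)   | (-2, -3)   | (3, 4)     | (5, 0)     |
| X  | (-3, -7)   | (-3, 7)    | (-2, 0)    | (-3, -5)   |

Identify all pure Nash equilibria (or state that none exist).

Find each player's best response to every opponent strategy; NE are the intersections.
The row player's best responses — vs L: V (payoff 6); vs M: U (payoff 6); vs N: U (payoff 5); vs O: W (payoff 5).
The column player's best responses — vs U: O (payoff 5); vs V: L (payoff 6); vs W: N (payoff 4); vs X: M (payoff 7).
The only mutual best response is (V, L); neither player gains by switching there.

(V, L)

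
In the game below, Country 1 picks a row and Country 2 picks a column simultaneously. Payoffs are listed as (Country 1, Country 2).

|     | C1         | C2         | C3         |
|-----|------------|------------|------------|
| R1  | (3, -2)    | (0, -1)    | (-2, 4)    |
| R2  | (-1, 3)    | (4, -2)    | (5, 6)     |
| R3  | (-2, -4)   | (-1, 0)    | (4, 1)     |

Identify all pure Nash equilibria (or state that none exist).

A profile is a Nash equilibrium when each player is best-responding to the other.
Country 1's best responses — vs C1: R1 (payoff 3); vs C2: R2 (payoff 4); vs C3: R2 (payoff 5).
Country 2's best responses — vs R1: C3 (payoff 4); vs R2: C3 (payoff 6); vs R3: C3 (payoff 1).
The only mutual best response is (R2, C3); neither player gains by switching there.

(R2, C3)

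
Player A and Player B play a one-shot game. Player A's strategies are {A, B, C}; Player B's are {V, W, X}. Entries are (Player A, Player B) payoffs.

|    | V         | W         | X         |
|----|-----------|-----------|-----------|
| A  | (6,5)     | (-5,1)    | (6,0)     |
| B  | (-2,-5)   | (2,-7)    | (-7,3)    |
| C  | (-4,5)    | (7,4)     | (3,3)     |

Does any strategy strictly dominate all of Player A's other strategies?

A strategy is strictly dominant if it gives Player A a strictly higher payoff than every other strategy, against every choice by the opponent.
A is not dominant: against W, B gives 2 > -5.
B is not dominant: against V, A gives 6 > -2.
C is not dominant: against V, A gives 6 > -4.
No single strategy is best against every opponent action.

None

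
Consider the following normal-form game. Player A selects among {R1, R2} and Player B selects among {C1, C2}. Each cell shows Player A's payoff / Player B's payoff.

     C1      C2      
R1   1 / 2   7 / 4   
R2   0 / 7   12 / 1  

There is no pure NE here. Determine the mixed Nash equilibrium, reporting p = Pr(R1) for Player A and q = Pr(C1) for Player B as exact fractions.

In a mixed NE each player is indifferent between their pure strategies, so the opponent's mix sets the indifference.
Player B indifferent between C1 and C2: p·2 + (1−p)·7 = p·4 + (1−p)·1 ⟹ 7 + (-5)p = 1 + 3p ⟹ p = 3/4.
Player A indifferent between R1 and R2: q·1 + (1−q)·7 = q·0 + (1−q)·12 ⟹ 7 + (-6)q = 12 + (-12)q ⟹ q = 5/6.

p = 3/4, q = 5/6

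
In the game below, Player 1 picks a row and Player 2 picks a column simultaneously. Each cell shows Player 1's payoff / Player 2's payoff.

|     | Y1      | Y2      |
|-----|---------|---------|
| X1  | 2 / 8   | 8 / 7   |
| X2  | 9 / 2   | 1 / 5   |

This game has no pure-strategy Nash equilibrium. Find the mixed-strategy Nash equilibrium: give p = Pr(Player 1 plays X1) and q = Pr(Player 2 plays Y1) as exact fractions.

p = 3/4, q = 1/2

Each player's mixing probability is pinned down by making the *other* player indifferent.
Player 2 indifferent between Y1 and Y2: p·8 + (1−p)·2 = p·7 + (1−p)·5 ⟹ 2 + 6p = 5 + 2p ⟹ p = 3/4.
Player 1 indifferent between X1 and X2: q·2 + (1−q)·8 = q·9 + (1−q)·1 ⟹ 8 + (-6)q = 1 + 8q ⟹ q = 1/2.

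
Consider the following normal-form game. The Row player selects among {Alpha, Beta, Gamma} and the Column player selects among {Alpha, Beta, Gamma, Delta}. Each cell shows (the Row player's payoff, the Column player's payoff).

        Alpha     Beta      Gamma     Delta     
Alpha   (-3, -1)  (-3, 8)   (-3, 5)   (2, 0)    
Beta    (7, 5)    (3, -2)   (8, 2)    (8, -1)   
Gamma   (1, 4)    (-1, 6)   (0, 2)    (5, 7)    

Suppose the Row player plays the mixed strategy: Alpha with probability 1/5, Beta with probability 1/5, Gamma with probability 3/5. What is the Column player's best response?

Beta

Compute the Column player's expected payoff from each pure strategy against the given mix.
Alpha: (1/5)·(-1) + (1/5)·5 + (3/5)·4 = 16/5
Beta: (1/5)·8 + (1/5)·(-2) + (3/5)·6 = 24/5
Gamma: (1/5)·5 + (1/5)·2 + (3/5)·2 = 13/5
Delta: (1/5)·0 + (1/5)·(-1) + (3/5)·7 = 4
Highest expected payoff is 24/5, from Beta.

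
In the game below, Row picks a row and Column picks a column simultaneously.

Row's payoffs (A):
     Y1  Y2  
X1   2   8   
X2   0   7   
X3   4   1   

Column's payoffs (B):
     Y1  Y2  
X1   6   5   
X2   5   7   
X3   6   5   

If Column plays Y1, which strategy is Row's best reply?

X3

With Column fixed at Y1, Row's payoffs are: X1 → 2, X2 → 0, X3 → 4.
The maximum is 4, achieved by X3.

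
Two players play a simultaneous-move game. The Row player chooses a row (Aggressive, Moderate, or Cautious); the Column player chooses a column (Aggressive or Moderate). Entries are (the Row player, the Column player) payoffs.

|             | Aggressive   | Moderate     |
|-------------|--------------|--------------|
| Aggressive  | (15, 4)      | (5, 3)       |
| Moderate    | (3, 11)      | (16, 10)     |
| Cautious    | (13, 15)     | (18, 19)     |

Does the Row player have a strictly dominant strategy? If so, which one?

No strictly dominant strategy

A strategy is strictly dominant if it gives the Row player a strictly higher payoff than every other strategy, against every choice by the opponent.
Aggressive is not dominant: against Moderate, Moderate gives 16 > 5.
Moderate is not dominant: against Aggressive, Aggressive gives 15 > 3.
Cautious is not dominant: against Aggressive, Aggressive gives 15 > 13.
No single strategy is best against every opponent action.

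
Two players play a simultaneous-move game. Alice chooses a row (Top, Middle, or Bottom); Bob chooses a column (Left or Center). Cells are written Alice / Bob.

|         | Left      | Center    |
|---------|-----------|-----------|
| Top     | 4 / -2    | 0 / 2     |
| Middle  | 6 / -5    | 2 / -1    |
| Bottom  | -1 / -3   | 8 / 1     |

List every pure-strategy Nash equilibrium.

(Bottom, Center)

Check mutual best responses: a cell is a NE iff neither player can gain by unilaterally deviating.
Alice's best responses — vs Left: Middle (payoff 6); vs Center: Bottom (payoff 8).
Bob's best responses — vs Top: Center (payoff 2); vs Middle: Center (payoff -1); vs Bottom: Center (payoff 1).
The only mutual best response is (Bottom, Center); neither player gains by switching there.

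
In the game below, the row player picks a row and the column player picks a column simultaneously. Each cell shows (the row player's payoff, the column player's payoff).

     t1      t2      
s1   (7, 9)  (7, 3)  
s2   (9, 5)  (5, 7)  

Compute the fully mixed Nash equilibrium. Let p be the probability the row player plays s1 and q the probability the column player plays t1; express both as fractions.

p = 1/4, q = 1/2

In a mixed NE each player is indifferent between their pure strategies, so the opponent's mix sets the indifference.
The column player indifferent between t1 and t2: p·9 + (1−p)·5 = p·3 + (1−p)·7 ⟹ 5 + 4p = 7 + (-4)p ⟹ p = 1/4.
The row player indifferent between s1 and s2: q·7 + (1−q)·7 = q·9 + (1−q)·5 ⟹ 7 + 0q = 5 + 4q ⟹ q = 1/2.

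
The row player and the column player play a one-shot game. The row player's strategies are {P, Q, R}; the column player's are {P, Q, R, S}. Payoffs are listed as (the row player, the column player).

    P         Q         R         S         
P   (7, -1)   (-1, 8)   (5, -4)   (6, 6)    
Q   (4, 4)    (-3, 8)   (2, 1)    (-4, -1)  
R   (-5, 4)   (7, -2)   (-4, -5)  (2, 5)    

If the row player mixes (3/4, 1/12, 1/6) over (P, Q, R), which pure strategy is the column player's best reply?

Q

The column player's best reply maximizes expected payoff against the mix.
P: (3/4)·(-1) + (1/12)·4 + (1/6)·4 = 1/4
Q: (3/4)·8 + (1/12)·8 + (1/6)·(-2) = 19/3
R: (3/4)·(-4) + (1/12)·1 + (1/6)·(-5) = -15/4
S: (3/4)·6 + (1/12)·(-1) + (1/6)·5 = 21/4
Highest expected payoff is 19/3, from Q.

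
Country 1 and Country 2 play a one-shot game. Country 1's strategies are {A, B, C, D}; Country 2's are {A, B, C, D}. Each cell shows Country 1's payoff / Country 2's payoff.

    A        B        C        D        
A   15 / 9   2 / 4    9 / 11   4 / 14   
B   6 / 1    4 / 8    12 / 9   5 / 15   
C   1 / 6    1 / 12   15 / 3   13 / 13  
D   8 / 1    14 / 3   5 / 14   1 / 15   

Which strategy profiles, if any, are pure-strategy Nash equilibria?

Check mutual best responses: a cell is a NE iff neither player can gain by unilaterally deviating.
Country 1's best responses — vs A: A (payoff 15); vs B: D (payoff 14); vs C: C (payoff 15); vs D: C (payoff 13).
Country 2's best responses — vs A: D (payoff 14); vs B: D (payoff 15); vs C: D (payoff 13); vs D: D (payoff 15).
The only mutual best response is (C, D); neither player gains by switching there.

(C, D)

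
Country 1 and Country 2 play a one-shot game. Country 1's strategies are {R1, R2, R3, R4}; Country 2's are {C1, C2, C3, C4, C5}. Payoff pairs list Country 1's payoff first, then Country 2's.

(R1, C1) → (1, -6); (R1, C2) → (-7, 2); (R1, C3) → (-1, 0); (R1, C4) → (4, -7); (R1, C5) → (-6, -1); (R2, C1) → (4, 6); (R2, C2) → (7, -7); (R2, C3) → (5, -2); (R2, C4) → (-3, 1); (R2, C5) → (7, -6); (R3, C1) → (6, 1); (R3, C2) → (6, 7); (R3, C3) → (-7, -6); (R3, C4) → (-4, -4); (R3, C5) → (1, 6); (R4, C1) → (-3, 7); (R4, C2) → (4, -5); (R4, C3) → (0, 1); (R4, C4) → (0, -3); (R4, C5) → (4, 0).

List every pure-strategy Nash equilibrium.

Check mutual best responses: a cell is a NE iff neither player can gain by unilaterally deviating.
Country 1's best responses — vs C1: R3 (payoff 6); vs C2: R2 (payoff 7); vs C3: R2 (payoff 5); vs C4: R1 (payoff 4); vs C5: R2 (payoff 7).
Country 2's best responses — vs R1: C2 (payoff 2); vs R2: C1 (payoff 6); vs R3: C2 (payoff 7); vs R4: C1 (payoff 7).
No cell has both players best-responding. For instance, Country 1's best reply to C5 is R2, but against R2 Country 2 prefers C1 over C5.

There is no pure-strategy Nash equilibrium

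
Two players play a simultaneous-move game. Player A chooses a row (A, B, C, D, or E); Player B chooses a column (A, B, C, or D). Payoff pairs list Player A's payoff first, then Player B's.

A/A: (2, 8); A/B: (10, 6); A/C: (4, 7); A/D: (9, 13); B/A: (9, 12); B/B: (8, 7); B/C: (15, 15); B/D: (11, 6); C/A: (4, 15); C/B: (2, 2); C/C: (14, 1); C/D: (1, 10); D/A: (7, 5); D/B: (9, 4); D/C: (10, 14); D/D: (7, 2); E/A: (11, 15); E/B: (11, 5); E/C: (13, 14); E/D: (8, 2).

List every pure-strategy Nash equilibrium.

A profile is a Nash equilibrium when each player is best-responding to the other.
Player A's best responses — vs A: E (payoff 11); vs B: E (payoff 11); vs C: B (payoff 15); vs D: B (payoff 11).
Player B's best responses — vs A: D (payoff 13); vs B: C (payoff 15); vs C: A (payoff 15); vs D: C (payoff 14); vs E: A (payoff 15).
Mutual best responses occur at (B, C) and (E, A); at each, neither player gains by switching.

(B, C) and (E, A)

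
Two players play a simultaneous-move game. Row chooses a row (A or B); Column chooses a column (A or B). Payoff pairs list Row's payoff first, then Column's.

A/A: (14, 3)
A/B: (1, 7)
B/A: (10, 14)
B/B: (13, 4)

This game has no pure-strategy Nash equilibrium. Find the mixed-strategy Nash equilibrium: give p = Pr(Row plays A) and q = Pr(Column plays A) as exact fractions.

p = 5/7, q = 3/4

In a mixed NE each player is indifferent between their pure strategies, so the opponent's mix sets the indifference.
Column indifferent between A and B: p·3 + (1−p)·14 = p·7 + (1−p)·4 ⟹ 14 + (-11)p = 4 + 3p ⟹ p = 5/7.
Row indifferent between A and B: q·14 + (1−q)·1 = q·10 + (1−q)·13 ⟹ 1 + 13q = 13 + (-3)q ⟹ q = 3/4.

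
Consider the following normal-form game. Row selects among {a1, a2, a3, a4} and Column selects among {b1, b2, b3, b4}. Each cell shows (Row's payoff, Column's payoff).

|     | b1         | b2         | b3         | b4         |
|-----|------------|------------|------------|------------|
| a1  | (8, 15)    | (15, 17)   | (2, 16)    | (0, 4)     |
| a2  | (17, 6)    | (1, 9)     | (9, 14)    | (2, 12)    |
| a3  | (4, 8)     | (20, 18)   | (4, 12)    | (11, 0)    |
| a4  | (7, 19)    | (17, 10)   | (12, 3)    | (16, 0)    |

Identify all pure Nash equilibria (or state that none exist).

Check mutual best responses: a cell is a NE iff neither player can gain by unilaterally deviating.
Row's best responses — vs b1: a2 (payoff 17); vs b2: a3 (payoff 20); vs b3: a4 (payoff 12); vs b4: a4 (payoff 16).
Column's best responses — vs a1: b2 (payoff 17); vs a2: b3 (payoff 14); vs a3: b2 (payoff 18); vs a4: b1 (payoff 19).
The only mutual best response is (a3, b2); neither player gains by switching there.

(a3, b2)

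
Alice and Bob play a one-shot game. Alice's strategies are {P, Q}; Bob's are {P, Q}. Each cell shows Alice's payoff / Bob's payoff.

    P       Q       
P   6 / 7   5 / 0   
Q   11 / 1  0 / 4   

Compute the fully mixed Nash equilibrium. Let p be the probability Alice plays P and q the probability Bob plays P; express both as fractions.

p = 3/10, q = 1/2

In a mixed NE each player is indifferent between their pure strategies, so the opponent's mix sets the indifference.
Bob indifferent between P and Q: p·7 + (1−p)·1 = p·0 + (1−p)·4 ⟹ 1 + 6p = 4 + (-4)p ⟹ p = 3/10.
Alice indifferent between P and Q: q·6 + (1−q)·5 = q·11 + (1−q)·0 ⟹ 5 + 1q = 0 + 11q ⟹ q = 1/2.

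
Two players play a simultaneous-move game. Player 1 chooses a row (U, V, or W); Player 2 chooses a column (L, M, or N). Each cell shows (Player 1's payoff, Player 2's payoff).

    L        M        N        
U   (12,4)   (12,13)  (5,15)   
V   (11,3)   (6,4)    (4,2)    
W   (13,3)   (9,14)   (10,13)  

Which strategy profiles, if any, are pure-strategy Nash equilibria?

None

Find each player's best response to every opponent strategy; NE are the intersections.
Player 1's best responses — vs L: W (payoff 13); vs M: U (payoff 12); vs N: W (payoff 10).
Player 2's best responses — vs U: N (payoff 15); vs V: M (payoff 4); vs W: M (payoff 14).
No cell has both players best-responding. For instance, Player 1's best reply to M is U, but against U Player 2 prefers N over M.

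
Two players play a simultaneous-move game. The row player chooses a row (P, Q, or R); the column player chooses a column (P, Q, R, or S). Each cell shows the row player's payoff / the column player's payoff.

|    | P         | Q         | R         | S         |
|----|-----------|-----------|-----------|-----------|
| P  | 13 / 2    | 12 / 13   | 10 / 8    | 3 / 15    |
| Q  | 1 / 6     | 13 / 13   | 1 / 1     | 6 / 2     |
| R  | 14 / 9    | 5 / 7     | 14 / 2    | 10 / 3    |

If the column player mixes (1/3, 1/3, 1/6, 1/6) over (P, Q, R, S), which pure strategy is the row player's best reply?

Compute the row player's expected payoff from each pure strategy against the given mix.
P: (1/3)·13 + (1/3)·12 + (1/6)·10 + (1/6)·3 = 21/2
Q: (1/3)·1 + (1/3)·13 + (1/6)·1 + (1/6)·6 = 35/6
R: (1/3)·14 + (1/3)·5 + (1/6)·14 + (1/6)·10 = 31/3
Highest expected payoff is 21/2, from P.

P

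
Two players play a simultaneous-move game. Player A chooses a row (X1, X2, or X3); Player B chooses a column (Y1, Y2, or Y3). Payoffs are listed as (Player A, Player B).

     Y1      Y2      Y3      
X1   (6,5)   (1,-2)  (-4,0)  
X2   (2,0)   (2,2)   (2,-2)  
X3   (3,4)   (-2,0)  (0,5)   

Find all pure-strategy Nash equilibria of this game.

(X1, Y1) and (X2, Y2)

Check mutual best responses: a cell is a NE iff neither player can gain by unilaterally deviating.
Player A's best responses — vs Y1: X1 (payoff 6); vs Y2: X2 (payoff 2); vs Y3: X2 (payoff 2).
Player B's best responses — vs X1: Y1 (payoff 5); vs X2: Y2 (payoff 2); vs X3: Y3 (payoff 5).
Mutual best responses occur at (X1, Y1) and (X2, Y2); at each, neither player gains by switching.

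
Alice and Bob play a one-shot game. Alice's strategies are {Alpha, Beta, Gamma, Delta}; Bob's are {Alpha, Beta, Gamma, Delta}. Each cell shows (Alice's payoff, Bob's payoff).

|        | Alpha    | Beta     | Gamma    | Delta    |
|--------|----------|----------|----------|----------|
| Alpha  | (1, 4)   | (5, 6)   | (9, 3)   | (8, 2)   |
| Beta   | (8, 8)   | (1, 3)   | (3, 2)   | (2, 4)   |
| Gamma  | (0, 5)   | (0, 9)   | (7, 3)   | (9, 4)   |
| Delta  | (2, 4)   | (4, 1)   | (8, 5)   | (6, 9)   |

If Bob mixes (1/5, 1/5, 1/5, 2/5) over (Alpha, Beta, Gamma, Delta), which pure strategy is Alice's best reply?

Alice's best reply maximizes expected payoff against the mix.
Alpha: (1/5)·1 + (1/5)·5 + (1/5)·9 + (2/5)·8 = 31/5
Beta: (1/5)·8 + (1/5)·1 + (1/5)·3 + (2/5)·2 = 16/5
Gamma: (1/5)·0 + (1/5)·0 + (1/5)·7 + (2/5)·9 = 5
Delta: (1/5)·2 + (1/5)·4 + (1/5)·8 + (2/5)·6 = 26/5
Highest expected payoff is 31/5, from Alpha.

Alpha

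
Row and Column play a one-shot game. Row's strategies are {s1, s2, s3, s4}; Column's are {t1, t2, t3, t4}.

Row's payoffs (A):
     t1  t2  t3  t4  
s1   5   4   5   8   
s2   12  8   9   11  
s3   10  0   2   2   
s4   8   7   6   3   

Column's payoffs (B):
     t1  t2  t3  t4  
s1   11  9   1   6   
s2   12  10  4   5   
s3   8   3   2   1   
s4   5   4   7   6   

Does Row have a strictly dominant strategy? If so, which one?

s2

A strategy is strictly dominant if it gives Row a strictly higher payoff than every other strategy, against every choice by the opponent.
s2 strictly dominates: vs t1: 12 > each of {5, 10, 8}; vs t2: 8 > each of {4, 0, 7}; vs t3: 9 > each of {5, 2, 6}; vs t4: 11 > each of {8, 2, 3}.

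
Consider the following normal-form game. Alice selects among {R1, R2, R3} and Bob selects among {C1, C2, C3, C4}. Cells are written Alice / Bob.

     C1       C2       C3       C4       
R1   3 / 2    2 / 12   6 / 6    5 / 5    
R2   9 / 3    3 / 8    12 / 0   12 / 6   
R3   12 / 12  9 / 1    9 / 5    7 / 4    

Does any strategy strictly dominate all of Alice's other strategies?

Check whether one of Alice's strategies beats all alternatives regardless of what the opponent does.
R1 is not dominant: against C1, R2 gives 9 > 3.
R2 is not dominant: against C1, R3 gives 12 > 9.
R3 is not dominant: against C3, R2 gives 12 > 9.
No single strategy is best against every opponent action.

None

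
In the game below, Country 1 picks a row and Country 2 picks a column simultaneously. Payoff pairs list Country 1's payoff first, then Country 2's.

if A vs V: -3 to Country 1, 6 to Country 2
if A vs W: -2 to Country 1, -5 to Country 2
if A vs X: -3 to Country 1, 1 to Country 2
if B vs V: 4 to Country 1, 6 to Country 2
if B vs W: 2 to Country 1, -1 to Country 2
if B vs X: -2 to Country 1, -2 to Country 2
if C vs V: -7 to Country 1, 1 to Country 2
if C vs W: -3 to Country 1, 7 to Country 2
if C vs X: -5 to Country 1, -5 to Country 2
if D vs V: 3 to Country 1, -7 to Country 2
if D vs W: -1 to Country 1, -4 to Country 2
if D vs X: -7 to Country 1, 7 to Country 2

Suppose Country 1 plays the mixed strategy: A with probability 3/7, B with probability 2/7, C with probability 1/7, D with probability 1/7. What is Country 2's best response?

V

Country 2's best reply maximizes expected payoff against the mix.
V: (3/7)·6 + (2/7)·6 + (1/7)·1 + (1/7)·(-7) = 24/7
W: (3/7)·(-5) + (2/7)·(-1) + (1/7)·7 + (1/7)·(-4) = -2
X: (3/7)·1 + (2/7)·(-2) + (1/7)·(-5) + (1/7)·7 = 1/7
Highest expected payoff is 24/7, from V.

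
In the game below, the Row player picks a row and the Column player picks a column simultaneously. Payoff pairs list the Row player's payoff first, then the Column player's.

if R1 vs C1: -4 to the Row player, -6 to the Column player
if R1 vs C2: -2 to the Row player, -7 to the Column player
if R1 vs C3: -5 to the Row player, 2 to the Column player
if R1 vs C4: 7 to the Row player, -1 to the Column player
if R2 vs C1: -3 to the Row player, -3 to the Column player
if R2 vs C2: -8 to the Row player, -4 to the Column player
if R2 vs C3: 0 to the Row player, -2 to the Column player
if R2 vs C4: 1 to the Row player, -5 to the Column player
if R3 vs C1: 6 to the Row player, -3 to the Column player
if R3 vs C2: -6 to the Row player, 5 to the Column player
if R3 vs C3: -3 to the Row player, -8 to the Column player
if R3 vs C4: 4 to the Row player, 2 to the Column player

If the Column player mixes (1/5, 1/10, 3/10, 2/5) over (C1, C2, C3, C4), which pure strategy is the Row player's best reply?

Compute the Row player's expected payoff from each pure strategy against the given mix.
R1: (1/5)·(-4) + (1/10)·(-2) + (3/10)·(-5) + (2/5)·7 = 3/10
R2: (1/5)·(-3) + (1/10)·(-8) + (3/10)·0 + (2/5)·1 = -1
R3: (1/5)·6 + (1/10)·(-6) + (3/10)·(-3) + (2/5)·4 = 13/10
Highest expected payoff is 13/10, from R3.

R3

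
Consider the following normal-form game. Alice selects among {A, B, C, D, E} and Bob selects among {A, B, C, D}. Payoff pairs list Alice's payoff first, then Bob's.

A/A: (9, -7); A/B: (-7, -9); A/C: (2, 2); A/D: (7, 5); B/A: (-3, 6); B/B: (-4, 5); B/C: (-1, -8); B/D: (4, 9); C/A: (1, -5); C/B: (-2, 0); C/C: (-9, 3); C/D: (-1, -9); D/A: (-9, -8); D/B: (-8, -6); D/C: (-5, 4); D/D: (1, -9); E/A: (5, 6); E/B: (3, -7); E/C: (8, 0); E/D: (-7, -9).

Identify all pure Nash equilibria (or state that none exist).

(A, D)

A profile is a Nash equilibrium when each player is best-responding to the other.
Alice's best responses — vs A: A (payoff 9); vs B: E (payoff 3); vs C: E (payoff 8); vs D: A (payoff 7).
Bob's best responses — vs A: D (payoff 5); vs B: D (payoff 9); vs C: C (payoff 3); vs D: C (payoff 4); vs E: A (payoff 6).
The only mutual best response is (A, D); neither player gains by switching there.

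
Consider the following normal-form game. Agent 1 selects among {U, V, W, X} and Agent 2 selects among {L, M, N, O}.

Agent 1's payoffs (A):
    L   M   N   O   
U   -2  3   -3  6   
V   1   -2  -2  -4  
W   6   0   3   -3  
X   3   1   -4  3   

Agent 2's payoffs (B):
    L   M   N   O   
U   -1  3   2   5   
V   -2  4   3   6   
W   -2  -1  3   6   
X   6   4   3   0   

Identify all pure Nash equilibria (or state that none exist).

A profile is a Nash equilibrium when each player is best-responding to the other.
Agent 1's best responses — vs L: W (payoff 6); vs M: U (payoff 3); vs N: W (payoff 3); vs O: U (payoff 6).
Agent 2's best responses — vs U: O (payoff 5); vs V: O (payoff 6); vs W: O (payoff 6); vs X: L (payoff 6).
The only mutual best response is (U, O); neither player gains by switching there.

(U, O)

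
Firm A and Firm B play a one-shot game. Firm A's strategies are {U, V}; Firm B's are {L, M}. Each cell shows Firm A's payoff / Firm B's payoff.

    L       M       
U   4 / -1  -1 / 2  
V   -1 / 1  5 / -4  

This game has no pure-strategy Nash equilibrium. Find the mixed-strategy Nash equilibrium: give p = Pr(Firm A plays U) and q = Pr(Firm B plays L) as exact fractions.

Each player's mixing probability is pinned down by making the *other* player indifferent.
Firm B indifferent between L and M: p·(-1) + (1−p)·1 = p·2 + (1−p)·(-4) ⟹ 1 + (-2)p = (-4) + 6p ⟹ p = 5/8.
Firm A indifferent between U and V: q·4 + (1−q)·(-1) = q·(-1) + (1−q)·5 ⟹ (-1) + 5q = 5 + (-6)q ⟹ q = 6/11.

p = 5/8, q = 6/11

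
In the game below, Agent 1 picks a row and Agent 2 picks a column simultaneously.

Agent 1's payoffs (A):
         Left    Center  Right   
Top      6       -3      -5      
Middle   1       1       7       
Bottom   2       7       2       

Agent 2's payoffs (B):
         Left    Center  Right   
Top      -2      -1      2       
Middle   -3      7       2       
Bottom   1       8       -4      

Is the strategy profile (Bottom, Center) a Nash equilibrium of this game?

Yes

Holding Agent 2 at Center: Agent 1 gets 7 from Bottom, versus -3 from Top, 1 from Middle. No profitable deviation for Agent 1.
Holding Agent 1 at Bottom: Agent 2 gets 8 from Center, versus 1 from Left, -4 from Right. No profitable deviation for Agent 2 either.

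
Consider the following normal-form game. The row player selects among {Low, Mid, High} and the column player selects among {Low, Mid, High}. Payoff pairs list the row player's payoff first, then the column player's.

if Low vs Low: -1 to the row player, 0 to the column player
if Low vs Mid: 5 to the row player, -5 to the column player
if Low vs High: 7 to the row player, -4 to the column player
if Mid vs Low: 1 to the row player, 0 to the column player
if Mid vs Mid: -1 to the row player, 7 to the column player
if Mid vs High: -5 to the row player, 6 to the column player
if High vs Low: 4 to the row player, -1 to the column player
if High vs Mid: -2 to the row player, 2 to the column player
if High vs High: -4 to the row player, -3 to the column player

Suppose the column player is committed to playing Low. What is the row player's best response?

With the column player fixed at Low, the row player's payoffs are: Low → -1, Mid → 1, High → 4.
The maximum is 4, achieved by High.

High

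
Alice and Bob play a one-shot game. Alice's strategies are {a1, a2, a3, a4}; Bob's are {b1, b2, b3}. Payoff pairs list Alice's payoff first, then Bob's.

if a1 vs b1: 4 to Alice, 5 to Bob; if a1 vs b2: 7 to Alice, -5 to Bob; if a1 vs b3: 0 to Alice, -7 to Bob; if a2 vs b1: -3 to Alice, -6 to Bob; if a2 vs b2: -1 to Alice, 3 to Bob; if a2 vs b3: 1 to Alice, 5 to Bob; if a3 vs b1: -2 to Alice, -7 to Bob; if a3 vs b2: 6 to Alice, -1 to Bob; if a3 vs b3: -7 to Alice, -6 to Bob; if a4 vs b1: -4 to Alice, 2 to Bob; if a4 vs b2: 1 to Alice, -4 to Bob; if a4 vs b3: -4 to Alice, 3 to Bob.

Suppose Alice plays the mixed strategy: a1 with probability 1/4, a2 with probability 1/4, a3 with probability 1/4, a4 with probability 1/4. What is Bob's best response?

b3

Compute Bob's expected payoff from each pure strategy against the given mix.
b1: (1/4)·5 + (1/4)·(-6) + (1/4)·(-7) + (1/4)·2 = -3/2
b2: (1/4)·(-5) + (1/4)·3 + (1/4)·(-1) + (1/4)·(-4) = -7/4
b3: (1/4)·(-7) + (1/4)·5 + (1/4)·(-6) + (1/4)·3 = -5/4
Highest expected payoff is -5/4, from b3.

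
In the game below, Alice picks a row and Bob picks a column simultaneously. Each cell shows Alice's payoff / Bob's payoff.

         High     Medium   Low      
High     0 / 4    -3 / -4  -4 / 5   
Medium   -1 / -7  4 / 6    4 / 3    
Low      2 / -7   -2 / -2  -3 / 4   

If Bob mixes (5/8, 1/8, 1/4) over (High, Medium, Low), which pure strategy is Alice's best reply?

Alice's best reply maximizes expected payoff against the mix.
High: (5/8)·0 + (1/8)·(-3) + (1/4)·(-4) = -11/8
Medium: (5/8)·(-1) + (1/8)·4 + (1/4)·4 = 7/8
Low: (5/8)·2 + (1/8)·(-2) + (1/4)·(-3) = 1/4
Highest expected payoff is 7/8, from Medium.

Medium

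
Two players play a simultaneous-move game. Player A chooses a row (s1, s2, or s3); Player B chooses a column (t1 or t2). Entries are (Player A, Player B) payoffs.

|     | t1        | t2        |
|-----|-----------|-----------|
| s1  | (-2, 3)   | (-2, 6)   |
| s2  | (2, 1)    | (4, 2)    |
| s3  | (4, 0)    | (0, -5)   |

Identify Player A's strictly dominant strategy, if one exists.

A strategy is strictly dominant if it gives Player A a strictly higher payoff than every other strategy, against every choice by the opponent.
s1 is not dominant: against t1, s2 gives 2 > -2.
s2 is not dominant: against t1, s3 gives 4 > 2.
s3 is not dominant: against t2, s2 gives 4 > 0.
No single strategy is best against every opponent action.

No strictly dominant strategy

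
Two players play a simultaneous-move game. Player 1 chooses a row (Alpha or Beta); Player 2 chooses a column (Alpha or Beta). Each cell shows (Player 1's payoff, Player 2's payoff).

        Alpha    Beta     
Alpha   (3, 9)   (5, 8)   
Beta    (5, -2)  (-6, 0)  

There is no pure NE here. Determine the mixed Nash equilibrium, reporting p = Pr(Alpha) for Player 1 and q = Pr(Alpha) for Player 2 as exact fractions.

p = 2/3, q = 11/13

In a mixed NE each player is indifferent between their pure strategies, so the opponent's mix sets the indifference.
Player 2 indifferent between Alpha and Beta: p·9 + (1−p)·(-2) = p·8 + (1−p)·0 ⟹ (-2) + 11p = 0 + 8p ⟹ p = 2/3.
Player 1 indifferent between Alpha and Beta: q·3 + (1−q)·5 = q·5 + (1−q)·(-6) ⟹ 5 + (-2)q = (-6) + 11q ⟹ q = 11/13.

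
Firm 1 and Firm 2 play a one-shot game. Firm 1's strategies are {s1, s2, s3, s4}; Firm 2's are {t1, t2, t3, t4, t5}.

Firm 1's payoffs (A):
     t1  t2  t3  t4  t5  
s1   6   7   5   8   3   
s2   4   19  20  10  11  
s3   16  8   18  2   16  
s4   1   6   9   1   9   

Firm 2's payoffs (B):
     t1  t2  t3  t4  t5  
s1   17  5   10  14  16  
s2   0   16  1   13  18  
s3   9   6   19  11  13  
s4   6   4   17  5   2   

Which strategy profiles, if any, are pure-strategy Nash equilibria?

No pure-strategy Nash equilibrium

Check mutual best responses: a cell is a NE iff neither player can gain by unilaterally deviating.
Firm 1's best responses — vs t1: s3 (payoff 16); vs t2: s2 (payoff 19); vs t3: s2 (payoff 20); vs t4: s2 (payoff 10); vs t5: s3 (payoff 16).
Firm 2's best responses — vs s1: t1 (payoff 17); vs s2: t5 (payoff 18); vs s3: t3 (payoff 19); vs s4: t3 (payoff 17).
No cell has both players best-responding. For instance, Firm 1's best reply to t1 is s3, but against s3 Firm 2 prefers t3 over t1.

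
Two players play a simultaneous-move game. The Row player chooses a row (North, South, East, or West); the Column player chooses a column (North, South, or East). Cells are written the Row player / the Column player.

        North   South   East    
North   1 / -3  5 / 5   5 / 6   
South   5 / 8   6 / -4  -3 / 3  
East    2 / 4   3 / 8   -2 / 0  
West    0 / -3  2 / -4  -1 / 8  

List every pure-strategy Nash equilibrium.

Find each player's best response to every opponent strategy; NE are the intersections.
The Row player's best responses — vs North: South (payoff 5); vs South: South (payoff 6); vs East: North (payoff 5).
The Column player's best responses — vs North: East (payoff 6); vs South: North (payoff 8); vs East: South (payoff 8); vs West: East (payoff 8).
Mutual best responses occur at (North, East) and (South, North); at each, neither player gains by switching.

(North, East) and (South, North)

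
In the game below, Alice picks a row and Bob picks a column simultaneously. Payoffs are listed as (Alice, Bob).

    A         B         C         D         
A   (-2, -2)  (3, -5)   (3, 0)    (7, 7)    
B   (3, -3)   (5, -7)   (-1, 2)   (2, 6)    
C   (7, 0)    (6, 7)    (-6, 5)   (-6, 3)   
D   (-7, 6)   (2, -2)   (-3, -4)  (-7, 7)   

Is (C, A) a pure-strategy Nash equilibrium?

Holding Bob at A: Alice gets 7 from C, versus -2 from A, 3 from B, -7 from D. No profitable deviation for Alice.
Holding Alice at C: Bob gets 0 from A but could get 7 by switching to B. Bob has a profitable deviation.

No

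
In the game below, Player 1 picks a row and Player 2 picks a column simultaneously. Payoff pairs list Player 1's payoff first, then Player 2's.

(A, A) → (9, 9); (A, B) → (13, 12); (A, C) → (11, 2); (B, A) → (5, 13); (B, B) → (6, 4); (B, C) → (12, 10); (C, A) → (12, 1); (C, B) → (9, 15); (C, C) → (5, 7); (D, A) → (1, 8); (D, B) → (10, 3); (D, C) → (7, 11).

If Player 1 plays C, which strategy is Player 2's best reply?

B

With Player 1 fixed at C, Player 2's payoffs are: A → 1, B → 15, C → 7.
The maximum is 15, achieved by B.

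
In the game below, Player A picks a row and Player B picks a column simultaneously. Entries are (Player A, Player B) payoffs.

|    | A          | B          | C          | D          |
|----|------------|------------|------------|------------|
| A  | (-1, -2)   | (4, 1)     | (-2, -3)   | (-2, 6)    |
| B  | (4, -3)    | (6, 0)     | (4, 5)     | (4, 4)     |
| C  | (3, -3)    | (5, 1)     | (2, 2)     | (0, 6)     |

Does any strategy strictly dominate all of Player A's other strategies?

Check whether one of Player A's strategies beats all alternatives regardless of what the opponent does.
B strictly dominates: vs A: 4 > each of {-1, 3}; vs B: 6 > each of {4, 5}; vs C: 4 > each of {-2, 2}; vs D: 4 > each of {-2, 0}.

B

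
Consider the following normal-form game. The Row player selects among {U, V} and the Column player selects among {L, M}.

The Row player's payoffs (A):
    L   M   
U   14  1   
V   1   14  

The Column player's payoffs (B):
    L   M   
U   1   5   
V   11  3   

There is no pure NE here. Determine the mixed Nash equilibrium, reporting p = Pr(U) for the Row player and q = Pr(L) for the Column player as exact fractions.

p = 2/3, q = 1/2

Each player's mixing probability is pinned down by making the *other* player indifferent.
The Column player indifferent between L and M: p·1 + (1−p)·11 = p·5 + (1−p)·3 ⟹ 11 + (-10)p = 3 + 2p ⟹ p = 2/3.
The Row player indifferent between U and V: q·14 + (1−q)·1 = q·1 + (1−q)·14 ⟹ 1 + 13q = 14 + (-13)q ⟹ q = 1/2.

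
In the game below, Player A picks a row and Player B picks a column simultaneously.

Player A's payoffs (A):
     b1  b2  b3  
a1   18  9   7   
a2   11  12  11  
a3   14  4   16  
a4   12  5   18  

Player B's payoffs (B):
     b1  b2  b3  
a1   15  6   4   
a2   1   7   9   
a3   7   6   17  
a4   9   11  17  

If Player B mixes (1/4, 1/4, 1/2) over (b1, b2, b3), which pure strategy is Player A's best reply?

Compute Player A's expected payoff from each pure strategy against the given mix.
a1: (1/4)·18 + (1/4)·9 + (1/2)·7 = 41/4
a2: (1/4)·11 + (1/4)·12 + (1/2)·11 = 45/4
a3: (1/4)·14 + (1/4)·4 + (1/2)·16 = 25/2
a4: (1/4)·12 + (1/4)·5 + (1/2)·18 = 53/4
Highest expected payoff is 53/4, from a4.

a4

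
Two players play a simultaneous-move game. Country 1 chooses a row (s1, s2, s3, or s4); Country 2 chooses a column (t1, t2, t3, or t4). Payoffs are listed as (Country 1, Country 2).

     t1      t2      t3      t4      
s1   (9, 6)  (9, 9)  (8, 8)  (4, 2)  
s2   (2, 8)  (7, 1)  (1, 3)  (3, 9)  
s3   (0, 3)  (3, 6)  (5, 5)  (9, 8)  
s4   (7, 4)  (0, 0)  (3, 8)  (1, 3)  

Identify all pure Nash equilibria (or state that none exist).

Find each player's best response to every opponent strategy; NE are the intersections.
Country 1's best responses — vs t1: s1 (payoff 9); vs t2: s1 (payoff 9); vs t3: s1 (payoff 8); vs t4: s3 (payoff 9).
Country 2's best responses — vs s1: t2 (payoff 9); vs s2: t4 (payoff 9); vs s3: t4 (payoff 8); vs s4: t3 (payoff 8).
Mutual best responses occur at (s1, t2) and (s3, t4); at each, neither player gains by switching.

(s1, t2) and (s3, t4)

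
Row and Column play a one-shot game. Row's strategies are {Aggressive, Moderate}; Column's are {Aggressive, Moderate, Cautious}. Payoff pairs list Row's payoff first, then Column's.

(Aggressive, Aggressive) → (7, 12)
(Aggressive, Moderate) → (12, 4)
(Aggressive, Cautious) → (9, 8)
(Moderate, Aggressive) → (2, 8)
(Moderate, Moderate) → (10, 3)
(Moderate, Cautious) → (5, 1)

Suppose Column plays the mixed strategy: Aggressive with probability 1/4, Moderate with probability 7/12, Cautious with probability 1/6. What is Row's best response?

Aggressive

Row's best reply maximizes expected payoff against the mix.
Aggressive: (1/4)·7 + (7/12)·12 + (1/6)·9 = 41/4
Moderate: (1/4)·2 + (7/12)·10 + (1/6)·5 = 43/6
Highest expected payoff is 41/4, from Aggressive.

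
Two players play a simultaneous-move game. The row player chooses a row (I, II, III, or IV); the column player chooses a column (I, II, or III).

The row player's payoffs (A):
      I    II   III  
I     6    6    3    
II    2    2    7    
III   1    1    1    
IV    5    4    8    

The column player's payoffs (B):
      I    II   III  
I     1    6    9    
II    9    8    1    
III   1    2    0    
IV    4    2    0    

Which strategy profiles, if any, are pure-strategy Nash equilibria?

None

A profile is a Nash equilibrium when each player is best-responding to the other.
The row player's best responses — vs I: I (payoff 6); vs II: I (payoff 6); vs III: IV (payoff 8).
The column player's best responses — vs I: III (payoff 9); vs II: I (payoff 9); vs III: II (payoff 2); vs IV: I (payoff 4).
No cell has both players best-responding. For instance, the row player's best reply to I is I, but against I the column player prefers III over I.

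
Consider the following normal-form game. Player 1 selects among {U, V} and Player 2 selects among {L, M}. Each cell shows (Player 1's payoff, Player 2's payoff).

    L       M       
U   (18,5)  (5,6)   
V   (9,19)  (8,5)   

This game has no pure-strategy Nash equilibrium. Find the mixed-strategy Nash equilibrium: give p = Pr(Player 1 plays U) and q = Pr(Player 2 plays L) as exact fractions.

p = 14/15, q = 1/4

In a mixed NE each player is indifferent between their pure strategies, so the opponent's mix sets the indifference.
Player 2 indifferent between L and M: p·5 + (1−p)·19 = p·6 + (1−p)·5 ⟹ 19 + (-14)p = 5 + 1p ⟹ p = 14/15.
Player 1 indifferent between U and V: q·18 + (1−q)·5 = q·9 + (1−q)·8 ⟹ 5 + 13q = 8 + 1q ⟹ q = 1/4.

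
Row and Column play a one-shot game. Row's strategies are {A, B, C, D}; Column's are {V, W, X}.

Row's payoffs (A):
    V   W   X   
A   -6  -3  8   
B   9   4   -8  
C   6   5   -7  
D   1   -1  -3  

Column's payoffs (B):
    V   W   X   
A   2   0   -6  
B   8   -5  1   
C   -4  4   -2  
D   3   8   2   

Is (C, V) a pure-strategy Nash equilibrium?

No

Holding Column at V: Row gets 6 from C but could get 9 by switching to B. Row has a profitable deviation.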